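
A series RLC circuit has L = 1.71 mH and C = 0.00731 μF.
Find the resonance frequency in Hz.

Step 1 — Resonance condition Im(Z)=0 gives ω₀ = 1/√(LC).
Step 2 — ω₀ = 1/√(0.00171·7.31e-09) = 2.828e+05 rad/s.
Step 3 — f₀ = ω₀/(2π) = 4.502e+04 Hz.

f₀ = 4.502e+04 Hz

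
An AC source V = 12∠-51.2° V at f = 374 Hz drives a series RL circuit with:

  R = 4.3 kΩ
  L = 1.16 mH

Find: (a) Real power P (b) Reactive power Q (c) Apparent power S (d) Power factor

Step 1 — Angular frequency: ω = 2π·f = 2π·374 = 2350 rad/s.
Step 2 — Component impedances:
  R: Z = R = 4300 Ω
  L: Z = jωL = j·2350·0.00116 = 0 + j2.726 Ω
Step 3 — Series combination: Z_total = R + L = 4300 + j2.726 Ω = 4300∠0.0° Ω.
Step 4 — Source phasor: V = 12∠-51.2° V = 7.519 - j9.352 V.
Step 5 — Current: I = V / Z = 0.001747 - j0.002176 A = 0.002791∠-51.2° A.
Step 6 — Complex power: S = V·I* = 0.03349 + j2.123e-05 VA.
Step 7 — Real power: P = Re(S) = 0.03349 W.
Step 8 — Reactive power: Q = Im(S) = 2.123e-05 VAR.
Step 9 — Apparent power: |S| = 0.03349 VA.
Step 10 — Power factor: PF = P/|S| = 1 (lagging).

(a) P = 0.03349 W  (b) Q = 2.123e-05 VAR  (c) S = 0.03349 VA  (d) PF = 1 (lagging)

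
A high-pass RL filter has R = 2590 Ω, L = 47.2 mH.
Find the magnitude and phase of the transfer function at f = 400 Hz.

Step 1 — Angular frequency: ω = 2π·400 = 2513 rad/s.
Step 2 — Transfer function: H(jω) = jωL/(R + jωL).
Step 3 — Numerator jωL = j·118.6; denominator R + jωL = 2590 + j118.6.
Step 4 — H = 0.002093 + j0.04571.
Step 5 — Magnitude: |H| = 0.04575 (-26.8 dB); phase: φ = 87.4°.

|H| = 0.04575 (-26.8 dB), φ = 87.4°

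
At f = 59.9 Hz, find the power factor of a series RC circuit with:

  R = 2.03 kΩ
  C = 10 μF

Step 1 — Angular frequency: ω = 2π·f = 2π·59.9 = 376.4 rad/s.
Step 2 — Component impedances:
  R: Z = R = 2030 Ω
  C: Z = 1/(jωC) = -j/(ω·C) = 0 - j265.7 Ω
Step 3 — Series combination: Z_total = R + C = 2030 - j265.7 Ω = 2047∠-7.5° Ω.
Step 4 — Power factor: PF = cos(φ) = Re(Z)/|Z| = 2030/2047.3 = 0.9915.
Step 5 — Type: Im(Z) = -265.7 ⇒ leading (phase φ = -7.5°).

PF = 0.9915 (leading, φ = -7.5°)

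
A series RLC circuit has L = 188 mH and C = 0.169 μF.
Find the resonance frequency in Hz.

Step 1 — Resonance condition Im(Z)=0 gives ω₀ = 1/√(LC).
Step 2 — ω₀ = 1/√(0.188·1.69e-07) = 5610 rad/s.
Step 3 — f₀ = ω₀/(2π) = 892.9 Hz.

f₀ = 892.9 Hz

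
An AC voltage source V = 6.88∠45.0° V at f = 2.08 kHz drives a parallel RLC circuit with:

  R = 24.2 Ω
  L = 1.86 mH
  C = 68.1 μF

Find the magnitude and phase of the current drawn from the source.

Step 1 — Angular frequency: ω = 2π·f = 2π·2080 = 1.307e+04 rad/s.
Step 2 — Component impedances:
  R: Z = R = 24.2 Ω
  L: Z = jωL = j·1.307e+04·0.00186 = 0 + j24.31 Ω
  C: Z = 1/(jωC) = -j/(ω·C) = 0 - j1.124 Ω
Step 3 — Parallel combination: 1/Z_total = 1/R + 1/L + 1/C; Z_total = 0.05721 - j1.175 Ω = 1.177∠-87.2° Ω.
Step 4 — Source phasor: V = 6.88∠45.0° V = 4.865 + j4.865 V.
Step 5 — Ohm's law: I = V / Z_total = (4.865 + j4.865) / (0.05721 - j1.175) = -3.929 + j4.331 A.
Step 6 — Convert to polar: |I| = 5.847 A, ∠I = 132.2°.

I = 5.847∠132.2° A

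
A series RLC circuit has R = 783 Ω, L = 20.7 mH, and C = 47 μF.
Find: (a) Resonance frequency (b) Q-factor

Step 1 — Resonance condition Im(Z)=0 gives ω₀ = 1/√(LC).
Step 2 — ω₀ = 1/√(0.0207·4.7e-05) = 1014 rad/s.
Step 3 — f₀ = ω₀/(2π) = 161.4 Hz.
Step 4 — Series Q: Q = ω₀L/R = 1014·0.0207/783 = 0.0268.

(a) f₀ = 161.4 Hz  (b) Q = 0.0268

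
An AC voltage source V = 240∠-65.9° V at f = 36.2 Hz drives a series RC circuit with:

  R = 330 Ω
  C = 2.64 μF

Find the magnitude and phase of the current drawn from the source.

Step 1 — Angular frequency: ω = 2π·f = 2π·36.2 = 227.5 rad/s.
Step 2 — Component impedances:
  R: Z = R = 330 Ω
  C: Z = 1/(jωC) = -j/(ω·C) = 0 - j1665 Ω
Step 3 — Series combination: Z_total = R + C = 330 - j1665 Ω = 1698∠-78.8° Ω.
Step 4 — Source phasor: V = 240∠-65.9° V = 98 - j219.1 V.
Step 5 — Ohm's law: I = V / Z_total = (98 - j219.1) / (330 - j1665) = 0.1378 + j0.03154 A.
Step 6 — Convert to polar: |I| = 0.1414 A, ∠I = 12.9°.

I = 0.1414∠12.9° A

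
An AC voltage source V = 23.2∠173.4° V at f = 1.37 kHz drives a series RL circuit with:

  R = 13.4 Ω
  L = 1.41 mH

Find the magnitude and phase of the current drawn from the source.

Step 1 — Angular frequency: ω = 2π·f = 2π·1370 = 8608 rad/s.
Step 2 — Component impedances:
  R: Z = R = 13.4 Ω
  L: Z = jωL = j·8608·0.00141 = 0 + j12.14 Ω
Step 3 — Series combination: Z_total = R + L = 13.4 + j12.14 Ω = 18.08∠42.2° Ω.
Step 4 — Source phasor: V = 23.2∠173.4° V = -23.05 + j2.667 V.
Step 5 — Ohm's law: I = V / Z_total = (-23.05 + j2.667) / (13.4 + j12.14) = -0.8458 + j0.9651 A.
Step 6 — Convert to polar: |I| = 1.283 A, ∠I = 131.2°.

I = 1.283∠131.2° A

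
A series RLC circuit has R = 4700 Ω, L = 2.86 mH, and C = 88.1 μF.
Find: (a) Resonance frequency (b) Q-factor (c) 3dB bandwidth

Step 1 — Resonance: ω₀ = 1/√(LC) = 1/√(0.00286·8.81e-05) = 1992 rad/s.
Step 2 — f₀ = ω₀/(2π) = 317.1 Hz.
Step 3 — Series Q: Q = ω₀L/R = 1992·0.00286/4700 = 0.001212.
Step 4 — Bandwidth: Δω = ω₀/Q = 1.643e+06 rad/s; BW = Δω/(2π) = 2.615e+05 Hz.

(a) f₀ = 317.1 Hz  (b) Q = 0.001212  (c) BW = 2.615e+05 Hz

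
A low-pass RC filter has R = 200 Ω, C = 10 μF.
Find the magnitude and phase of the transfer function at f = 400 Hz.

Step 1 — Angular frequency: ω = 2π·400 = 2513 rad/s.
Step 2 — Transfer function: H(jω) = 1/(1 + jωRC).
Step 3 — Denominator: 1 + jωRC = 1 + j·2513·200·1e-05 = 1 + j5.027.
Step 4 — H = 0.03807 - j0.1914.
Step 5 — Magnitude: |H| = 0.1951 (-14.2 dB); phase: φ = -78.7°.

|H| = 0.1951 (-14.2 dB), φ = -78.7°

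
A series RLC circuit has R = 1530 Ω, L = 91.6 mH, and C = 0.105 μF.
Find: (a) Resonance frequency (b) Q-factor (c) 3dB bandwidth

Step 1 — Resonance: ω₀ = 1/√(LC) = 1/√(0.0916·1.05e-07) = 1.02e+04 rad/s.
Step 2 — f₀ = ω₀/(2π) = 1623 Hz.
Step 3 — Series Q: Q = ω₀L/R = 1.02e+04·0.0916/1530 = 0.6105.
Step 4 — Bandwidth: Δω = ω₀/Q = 1.67e+04 rad/s; BW = Δω/(2π) = 2658 Hz.

(a) f₀ = 1623 Hz  (b) Q = 0.6105  (c) BW = 2658 Hz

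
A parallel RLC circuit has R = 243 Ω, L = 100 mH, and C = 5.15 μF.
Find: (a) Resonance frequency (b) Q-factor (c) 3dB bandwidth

Step 1 — Resonance: ω₀ = 1/√(LC) = 1/√(0.1·5.15e-06) = 1393 rad/s.
Step 2 — f₀ = ω₀/(2π) = 221.8 Hz.
Step 3 — Parallel Q: Q = R/(ω₀L) = 243/(1393·0.1) = 1.744.
Step 4 — Bandwidth: Δω = ω₀/Q = 799.1 rad/s; BW = Δω/(2π) = 127.2 Hz.

(a) f₀ = 221.8 Hz  (b) Q = 1.744  (c) BW = 127.2 Hz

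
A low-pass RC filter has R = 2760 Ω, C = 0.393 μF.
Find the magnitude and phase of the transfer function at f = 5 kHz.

Step 1 — Angular frequency: ω = 2π·5000 = 3.142e+04 rad/s.
Step 2 — Transfer function: H(jω) = 1/(1 + jωRC).
Step 3 — Denominator: 1 + jωRC = 1 + j·3.142e+04·2760·3.93e-07 = 1 + j34.08.
Step 4 — H = 0.0008604 - j0.02932.
Step 5 — Magnitude: |H| = 0.02933 (-30.7 dB); phase: φ = -88.3°.

|H| = 0.02933 (-30.7 dB), φ = -88.3°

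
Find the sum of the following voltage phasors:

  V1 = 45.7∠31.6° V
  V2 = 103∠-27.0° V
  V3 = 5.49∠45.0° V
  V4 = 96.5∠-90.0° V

Step 1 — Convert each phasor to rectangular form:
  V1 = 45.7·(cos(31.6°) + j·sin(31.6°)) = 38.92 + j23.95 V
  V2 = 103·(cos(-27.0°) + j·sin(-27.0°)) = 91.77 - j46.76 V
  V3 = 5.49·(cos(45.0°) + j·sin(45.0°)) = 3.882 + j3.882 V
  V4 = 96.5·(cos(-90.0°) + j·sin(-90.0°)) = 0 - j96.5 V
Step 2 — Sum components: V_total = 134.6 - j115.4 V.
Step 3 — Convert to polar: |V_total| = 177.3 V, ∠V_total = -40.6°.

V_total = 177.3∠-40.6° V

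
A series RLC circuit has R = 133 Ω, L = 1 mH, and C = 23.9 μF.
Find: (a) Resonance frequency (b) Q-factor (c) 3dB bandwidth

Step 1 — Resonance condition Im(Z)=0 gives ω₀ = 1/√(LC).
Step 2 — ω₀ = 1/√(0.001·2.39e-05) = 6468 rad/s.
Step 3 — f₀ = ω₀/(2π) = 1029 Hz.
Step 4 — Series Q: Q = ω₀L/R = 6468·0.001/133 = 0.04864.
Step 5 — 3dB bandwidth: Δω = ω₀/Q = 1.33e+05 rad/s; BW = Δω/(2π) = 2.117e+04 Hz.

(a) f₀ = 1029 Hz  (b) Q = 0.04864  (c) BW = 2.117e+04 Hz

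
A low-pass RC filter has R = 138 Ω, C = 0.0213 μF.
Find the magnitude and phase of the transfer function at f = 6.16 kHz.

Step 1 — Angular frequency: ω = 2π·6160 = 3.87e+04 rad/s.
Step 2 — Transfer function: H(jω) = 1/(1 + jωRC).
Step 3 — Denominator: 1 + jωRC = 1 + j·3.87e+04·138·2.13e-08 = 1 + j0.1138.
Step 4 — H = 0.9872 - j0.1123.
Step 5 — Magnitude: |H| = 0.9936 (-0.1 dB); phase: φ = -6.5°.

|H| = 0.9936 (-0.1 dB), φ = -6.5°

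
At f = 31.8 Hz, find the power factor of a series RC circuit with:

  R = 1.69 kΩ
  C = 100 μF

Step 1 — Angular frequency: ω = 2π·f = 2π·31.8 = 199.8 rad/s.
Step 2 — Component impedances:
  R: Z = R = 1690 Ω
  C: Z = 1/(jωC) = -j/(ω·C) = 0 - j50.05 Ω
Step 3 — Series combination: Z_total = R + C = 1690 - j50.05 Ω = 1691∠-1.7° Ω.
Step 4 — Power factor: PF = cos(φ) = Re(Z)/|Z| = 1690/1690.7 = 0.9996.
Step 5 — Type: Im(Z) = -50.05 ⇒ leading (phase φ = -1.7°).

PF = 0.9996 (leading, φ = -1.7°)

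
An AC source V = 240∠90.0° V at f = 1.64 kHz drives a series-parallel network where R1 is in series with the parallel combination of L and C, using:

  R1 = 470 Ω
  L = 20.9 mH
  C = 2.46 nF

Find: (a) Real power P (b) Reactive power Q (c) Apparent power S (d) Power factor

Step 1 — Angular frequency: ω = 2π·f = 2π·1640 = 1.03e+04 rad/s.
Step 2 — Component impedances:
  R1: Z = R = 470 Ω
  L: Z = jωL = j·1.03e+04·0.0209 = 0 + j215.4 Ω
  C: Z = 1/(jωC) = -j/(ω·C) = 0 - j3.945e+04 Ω
Step 3 — Parallel branch: L || C = 1/(1/L + 1/C) = 0 + j216.5 Ω.
Step 4 — Series with R1: Z_total = R1 + (L || C) = 470 + j216.5 Ω = 517.5∠24.7° Ω.
Step 5 — Source phasor: V = 240∠90.0° V = 0 + j240 V.
Step 6 — Current: I = V / Z = 0.1941 + j0.4212 A = 0.4638∠65.3° A.
Step 7 — Complex power: S = V·I* = 101.1 + j46.58 VA.
Step 8 — Real power: P = Re(S) = 101.1 W.
Step 9 — Reactive power: Q = Im(S) = 46.58 VAR.
Step 10 — Apparent power: |S| = 111.3 VA.
Step 11 — Power factor: PF = P/|S| = 0.9082 (lagging).

(a) P = 101.1 W  (b) Q = 46.58 VAR  (c) S = 111.3 VA  (d) PF = 0.9082 (lagging)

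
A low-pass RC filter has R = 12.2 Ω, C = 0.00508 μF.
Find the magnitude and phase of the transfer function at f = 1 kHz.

Step 1 — Angular frequency: ω = 2π·1000 = 6283 rad/s.
Step 2 — Transfer function: H(jω) = 1/(1 + jωRC).
Step 3 — Denominator: 1 + jωRC = 1 + j·6283·12.2·5.08e-09 = 1 + j0.0003894.
Step 4 — H = 1 - j0.0003894.
Step 5 — Magnitude: |H| = 1 (-0.0 dB); phase: φ = -0.0°.

|H| = 1 (-0.0 dB), φ = -0.0°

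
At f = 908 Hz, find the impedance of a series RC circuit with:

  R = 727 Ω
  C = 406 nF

Step 1 — Angular frequency: ω = 2π·f = 2π·908 = 5705 rad/s.
Step 2 — Component impedances:
  R: Z = R = 727 Ω
  C: Z = 1/(jωC) = -j/(ω·C) = 0 - j431.7 Ω
Step 3 — Series combination: Z_total = R + C = 727 - j431.7 Ω = 845.5∠-30.7° Ω.

Z = 727 - j431.7 Ω = 845.5∠-30.7° Ω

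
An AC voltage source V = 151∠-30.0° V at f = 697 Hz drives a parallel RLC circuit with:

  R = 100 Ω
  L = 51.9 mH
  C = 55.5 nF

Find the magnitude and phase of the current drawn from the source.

Step 1 — Angular frequency: ω = 2π·f = 2π·697 = 4379 rad/s.
Step 2 — Component impedances:
  R: Z = R = 100 Ω
  L: Z = jωL = j·4379·0.0519 = 0 + j227.3 Ω
  C: Z = 1/(jωC) = -j/(ω·C) = 0 - j4114 Ω
Step 3 — Parallel combination: 1/Z_total = 1/R + 1/L + 1/C; Z_total = 85.27 + j35.44 Ω = 92.34∠22.6° Ω.
Step 4 — Source phasor: V = 151∠-30.0° V = 130.8 - j75.5 V.
Step 5 — Ohm's law: I = V / Z_total = (130.8 - j75.5) / (85.27 + j35.44) = 0.9939 - j1.299 A.
Step 6 — Convert to polar: |I| = 1.635 A, ∠I = -52.6°.

I = 1.635∠-52.6° A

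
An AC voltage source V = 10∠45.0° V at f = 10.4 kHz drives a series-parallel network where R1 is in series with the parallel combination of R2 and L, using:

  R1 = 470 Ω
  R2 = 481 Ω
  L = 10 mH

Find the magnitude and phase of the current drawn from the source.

Step 1 — Angular frequency: ω = 2π·f = 2π·1.04e+04 = 6.535e+04 rad/s.
Step 2 — Component impedances:
  R1: Z = R = 470 Ω
  R2: Z = R = 481 Ω
  L: Z = jωL = j·6.535e+04·0.01 = 0 + j653.5 Ω
Step 3 — Parallel branch: R2 || L = 1/(1/R2 + 1/L) = 312 + j229.6 Ω.
Step 4 — Series with R1: Z_total = R1 + (R2 || L) = 782 + j229.6 Ω = 815∠16.4° Ω.
Step 5 — Source phasor: V = 10∠45.0° V = 7.071 + j7.071 V.
Step 6 — Ohm's law: I = V / Z_total = (7.071 + j7.071) / (782 + j229.6) = 0.01077 + j0.00588 A.
Step 7 — Convert to polar: |I| = 0.01227 A, ∠I = 28.6°.

I = 0.01227∠28.6° A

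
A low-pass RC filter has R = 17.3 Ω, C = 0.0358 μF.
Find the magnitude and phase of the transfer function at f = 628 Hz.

Step 1 — Angular frequency: ω = 2π·628 = 3946 rad/s.
Step 2 — Transfer function: H(jω) = 1/(1 + jωRC).
Step 3 — Denominator: 1 + jωRC = 1 + j·3946·17.3·3.58e-08 = 1 + j0.002444.
Step 4 — H = 1 - j0.002444.
Step 5 — Magnitude: |H| = 1 (-0.0 dB); phase: φ = -0.1°.

|H| = 1 (-0.0 dB), φ = -0.1°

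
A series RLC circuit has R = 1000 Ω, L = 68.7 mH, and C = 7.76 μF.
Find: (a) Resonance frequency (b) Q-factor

Step 1 — Resonance condition Im(Z)=0 gives ω₀ = 1/√(LC).
Step 2 — ω₀ = 1/√(0.0687·7.76e-06) = 1370 rad/s.
Step 3 — f₀ = ω₀/(2π) = 218 Hz.
Step 4 — Series Q: Q = ω₀L/R = 1370·0.0687/1000 = 0.09409.

(a) f₀ = 218 Hz  (b) Q = 0.09409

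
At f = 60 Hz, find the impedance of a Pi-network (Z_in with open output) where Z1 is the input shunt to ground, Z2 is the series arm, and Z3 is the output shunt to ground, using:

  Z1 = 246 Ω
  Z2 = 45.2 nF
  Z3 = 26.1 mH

Step 1 — Angular frequency: ω = 2π·f = 2π·60 = 377 rad/s.
Step 2 — Component impedances:
  Z1: Z = R = 246 Ω
  Z2: Z = 1/(jωC) = -j/(ω·C) = 0 - j5.869e+04 Ω
  Z3: Z = jωL = j·377·0.0261 = 0 + j9.839 Ω
Step 3 — With open output, the series arm Z2 and the output shunt Z3 appear in series to ground: Z2 + Z3 = 0 - j5.868e+04 Ω.
Step 4 — Parallel with input shunt Z1: Z_in = Z1 || (Z2 + Z3) = 246 - j1.031 Ω = 246∠-0.2° Ω.

Z = 246 - j1.031 Ω = 246∠-0.2° Ω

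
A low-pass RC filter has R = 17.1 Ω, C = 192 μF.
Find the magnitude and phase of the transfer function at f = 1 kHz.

Step 1 — Angular frequency: ω = 2π·1000 = 6283 rad/s.
Step 2 — Transfer function: H(jω) = 1/(1 + jωRC).
Step 3 — Denominator: 1 + jωRC = 1 + j·6283·17.1·0.000192 = 1 + j20.63.
Step 4 — H = 0.002344 - j0.04836.
Step 5 — Magnitude: |H| = 0.04842 (-26.3 dB); phase: φ = -87.2°.

|H| = 0.04842 (-26.3 dB), φ = -87.2°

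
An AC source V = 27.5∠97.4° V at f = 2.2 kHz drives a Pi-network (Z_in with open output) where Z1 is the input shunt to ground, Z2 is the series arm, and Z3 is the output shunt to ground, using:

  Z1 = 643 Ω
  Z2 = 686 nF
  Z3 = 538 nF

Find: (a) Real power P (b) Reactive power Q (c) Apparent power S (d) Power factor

Step 1 — Angular frequency: ω = 2π·f = 2π·2200 = 1.382e+04 rad/s.
Step 2 — Component impedances:
  Z1: Z = R = 643 Ω
  Z2: Z = 1/(jωC) = -j/(ω·C) = 0 - j105.5 Ω
  Z3: Z = 1/(jωC) = -j/(ω·C) = 0 - j134.5 Ω
Step 3 — With open output, the series arm Z2 and the output shunt Z3 appear in series to ground: Z2 + Z3 = 0 - j239.9 Ω.
Step 4 — Parallel with input shunt Z1: Z_in = Z1 || (Z2 + Z3) = 78.58 - j210.6 Ω = 224.8∠-69.5° Ω.
Step 5 — Source phasor: V = 27.5∠97.4° V = -3.542 + j27.27 V.
Step 6 — Current: I = V / Z = -0.1192 + j0.02765 A = 0.1223∠166.9° A.
Step 7 — Complex power: S = V·I* = 1.176 - j3.152 VA.
Step 8 — Real power: P = Re(S) = 1.176 W.
Step 9 — Reactive power: Q = Im(S) = -3.152 VAR.
Step 10 — Apparent power: |S| = 3.364 VA.
Step 11 — Power factor: PF = P/|S| = 0.3496 (leading).

(a) P = 1.176 W  (b) Q = -3.152 VAR  (c) S = 3.364 VA  (d) PF = 0.3496 (leading)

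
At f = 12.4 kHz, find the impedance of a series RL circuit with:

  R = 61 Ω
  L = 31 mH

Step 1 — Angular frequency: ω = 2π·f = 2π·1.24e+04 = 7.791e+04 rad/s.
Step 2 — Component impedances:
  R: Z = R = 61 Ω
  L: Z = jωL = j·7.791e+04·0.031 = 0 + j2415 Ω
Step 3 — Series combination: Z_total = R + L = 61 + j2415 Ω = 2416∠88.6° Ω.

Z = 61 + j2415 Ω = 2416∠88.6° Ω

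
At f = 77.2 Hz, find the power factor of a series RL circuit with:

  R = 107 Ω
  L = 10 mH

Step 1 — Angular frequency: ω = 2π·f = 2π·77.2 = 485.1 rad/s.
Step 2 — Component impedances:
  R: Z = R = 107 Ω
  L: Z = jωL = j·485.1·0.01 = 0 + j4.851 Ω
Step 3 — Series combination: Z_total = R + L = 107 + j4.851 Ω = 107.1∠2.6° Ω.
Step 4 — Power factor: PF = cos(φ) = Re(Z)/|Z| = 107/107.11 = 0.999.
Step 5 — Type: Im(Z) = 4.851 ⇒ lagging (phase φ = 2.6°).

PF = 0.999 (lagging, φ = 2.6°)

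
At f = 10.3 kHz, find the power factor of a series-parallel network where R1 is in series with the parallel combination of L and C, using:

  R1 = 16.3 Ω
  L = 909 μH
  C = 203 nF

Step 1 — Angular frequency: ω = 2π·f = 2π·1.03e+04 = 6.472e+04 rad/s.
Step 2 — Component impedances:
  R1: Z = R = 16.3 Ω
  L: Z = jωL = j·6.472e+04·0.000909 = 0 + j58.83 Ω
  C: Z = 1/(jωC) = -j/(ω·C) = 0 - j76.12 Ω
Step 3 — Parallel branch: L || C = 1/(1/L + 1/C) = 0 + j259 Ω.
Step 4 — Series with R1: Z_total = R1 + (L || C) = 16.3 + j259 Ω = 259.5∠86.4° Ω.
Step 5 — Power factor: PF = cos(φ) = Re(Z)/|Z| = 16.3/259.49 = 0.06282.
Step 6 — Type: Im(Z) = 259 ⇒ lagging (phase φ = 86.4°).

PF = 0.06282 (lagging, φ = 86.4°)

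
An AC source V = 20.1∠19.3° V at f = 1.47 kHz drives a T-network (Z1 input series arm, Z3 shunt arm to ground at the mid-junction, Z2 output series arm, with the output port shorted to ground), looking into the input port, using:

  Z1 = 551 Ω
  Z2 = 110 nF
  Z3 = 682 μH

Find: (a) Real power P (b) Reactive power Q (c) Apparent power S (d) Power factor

Step 1 — Angular frequency: ω = 2π·f = 2π·1470 = 9236 rad/s.
Step 2 — Component impedances:
  Z1: Z = R = 551 Ω
  Z2: Z = 1/(jωC) = -j/(ω·C) = 0 - j984.3 Ω
  Z3: Z = jωL = j·9236·0.000682 = 0 + j6.299 Ω
Step 3 — With the output port shorted to ground, the output series arm Z2 runs from the junction to ground; the shunt arm Z3 also runs from the junction to ground. They appear in parallel: Z3 || Z2 = 0 + j6.34 Ω.
Step 4 — Series with input arm Z1: Z_in = Z1 + (Z3 || Z2) = 551 + j6.34 Ω = 551∠0.7° Ω.
Step 5 — Source phasor: V = 20.1∠19.3° V = 18.97 + j6.643 V.
Step 6 — Current: I = V / Z = 0.03456 + j0.01166 A = 0.03648∠18.6° A.
Step 7 — Complex power: S = V·I* = 0.7331 + j0.008435 VA.
Step 8 — Real power: P = Re(S) = 0.7331 W.
Step 9 — Reactive power: Q = Im(S) = 0.008435 VAR.
Step 10 — Apparent power: |S| = 0.7332 VA.
Step 11 — Power factor: PF = P/|S| = 0.9999 (lagging).

(a) P = 0.7331 W  (b) Q = 0.008435 VAR  (c) S = 0.7332 VA  (d) PF = 0.9999 (lagging)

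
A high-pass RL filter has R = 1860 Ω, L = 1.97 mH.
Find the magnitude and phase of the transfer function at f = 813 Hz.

Step 1 — Angular frequency: ω = 2π·813 = 5108 rad/s.
Step 2 — Transfer function: H(jω) = jωL/(R + jωL).
Step 3 — Numerator jωL = j·10.06; denominator R + jωL = 1860 + j10.06.
Step 4 — H = 2.927e-05 + j0.00541.
Step 5 — Magnitude: |H| = 0.00541 (-45.3 dB); phase: φ = 89.7°.

|H| = 0.00541 (-45.3 dB), φ = 89.7°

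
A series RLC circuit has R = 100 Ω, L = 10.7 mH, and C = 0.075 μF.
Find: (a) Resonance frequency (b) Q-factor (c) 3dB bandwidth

Step 1 — Resonance: ω₀ = 1/√(LC) = 1/√(0.0107·7.5e-08) = 3.53e+04 rad/s.
Step 2 — f₀ = ω₀/(2π) = 5618 Hz.
Step 3 — Series Q: Q = ω₀L/R = 3.53e+04·0.0107/100 = 3.777.
Step 4 — Bandwidth: Δω = ω₀/Q = 9346 rad/s; BW = Δω/(2π) = 1487 Hz.

(a) f₀ = 5618 Hz  (b) Q = 3.777  (c) BW = 1487 Hz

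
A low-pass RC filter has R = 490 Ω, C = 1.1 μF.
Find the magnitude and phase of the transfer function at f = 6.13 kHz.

Step 1 — Angular frequency: ω = 2π·6130 = 3.852e+04 rad/s.
Step 2 — Transfer function: H(jω) = 1/(1 + jωRC).
Step 3 — Denominator: 1 + jωRC = 1 + j·3.852e+04·490·1.1e-06 = 1 + j20.76.
Step 4 — H = 0.002315 - j0.04806.
Step 5 — Magnitude: |H| = 0.04811 (-26.4 dB); phase: φ = -87.2°.

|H| = 0.04811 (-26.4 dB), φ = -87.2°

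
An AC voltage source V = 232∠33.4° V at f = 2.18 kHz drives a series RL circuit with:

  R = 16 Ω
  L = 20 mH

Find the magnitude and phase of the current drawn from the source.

Step 1 — Angular frequency: ω = 2π·f = 2π·2180 = 1.37e+04 rad/s.
Step 2 — Component impedances:
  R: Z = R = 16 Ω
  L: Z = jωL = j·1.37e+04·0.02 = 0 + j273.9 Ω
Step 3 — Series combination: Z_total = R + L = 16 + j273.9 Ω = 274.4∠86.7° Ω.
Step 4 — Source phasor: V = 232∠33.4° V = 193.7 + j127.7 V.
Step 5 — Ohm's law: I = V / Z_total = (193.7 + j127.7) / (16 + j273.9) = 0.5058 - j0.6775 A.
Step 6 — Convert to polar: |I| = 0.8454 A, ∠I = -53.3°.

I = 0.8454∠-53.3° A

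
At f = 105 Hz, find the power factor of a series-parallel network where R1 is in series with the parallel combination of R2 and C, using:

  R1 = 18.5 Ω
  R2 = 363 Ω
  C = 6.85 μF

Step 1 — Angular frequency: ω = 2π·f = 2π·105 = 659.7 rad/s.
Step 2 — Component impedances:
  R1: Z = R = 18.5 Ω
  R2: Z = R = 363 Ω
  C: Z = 1/(jωC) = -j/(ω·C) = 0 - j221.3 Ω
Step 3 — Parallel branch: R2 || C = 1/(1/R2 + 1/C) = 98.34 - j161.3 Ω.
Step 4 — Series with R1: Z_total = R1 + (R2 || C) = 116.8 - j161.3 Ω = 199.2∠-54.1° Ω.
Step 5 — Power factor: PF = cos(φ) = Re(Z)/|Z| = 116.844/199.198 = 0.5866.
Step 6 — Type: Im(Z) = -161.3 ⇒ leading (phase φ = -54.1°).

PF = 0.5866 (leading, φ = -54.1°)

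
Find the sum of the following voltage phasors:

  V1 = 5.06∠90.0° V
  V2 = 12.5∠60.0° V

Step 1 — Convert each phasor to rectangular form:
  V1 = 5.06·(cos(90.0°) + j·sin(90.0°)) = 0 + j5.06 V
  V2 = 12.5·(cos(60.0°) + j·sin(60.0°)) = 6.25 + j10.83 V
Step 2 — Sum components: V_total = 6.25 + j15.89 V.
Step 3 — Convert to polar: |V_total| = 17.07 V, ∠V_total = 68.5°.

V_total = 17.07∠68.5° V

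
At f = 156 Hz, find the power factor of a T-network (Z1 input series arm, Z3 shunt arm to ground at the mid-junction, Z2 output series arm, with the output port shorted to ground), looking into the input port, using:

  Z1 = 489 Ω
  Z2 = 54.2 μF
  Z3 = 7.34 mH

Step 1 — Angular frequency: ω = 2π·f = 2π·156 = 980.2 rad/s.
Step 2 — Component impedances:
  Z1: Z = R = 489 Ω
  Z2: Z = 1/(jωC) = -j/(ω·C) = 0 - j18.82 Ω
  Z3: Z = jωL = j·980.2·0.00734 = 0 + j7.194 Ω
Step 3 — With the output port shorted to ground, the output series arm Z2 runs from the junction to ground; the shunt arm Z3 also runs from the junction to ground. They appear in parallel: Z3 || Z2 = 0 + j11.65 Ω.
Step 4 — Series with input arm Z1: Z_in = Z1 + (Z3 || Z2) = 489 + j11.65 Ω = 489.1∠1.4° Ω.
Step 5 — Power factor: PF = cos(φ) = Re(Z)/|Z| = 489/489.14 = 0.9997.
Step 6 — Type: Im(Z) = 11.65 ⇒ lagging (phase φ = 1.4°).

PF = 0.9997 (lagging, φ = 1.4°)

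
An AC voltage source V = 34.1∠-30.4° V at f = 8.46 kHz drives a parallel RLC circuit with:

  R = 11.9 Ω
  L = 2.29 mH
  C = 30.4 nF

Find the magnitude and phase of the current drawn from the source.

Step 1 — Angular frequency: ω = 2π·f = 2π·8460 = 5.316e+04 rad/s.
Step 2 — Component impedances:
  R: Z = R = 11.9 Ω
  L: Z = jωL = j·5.316e+04·0.00229 = 0 + j121.7 Ω
  C: Z = 1/(jωC) = -j/(ω·C) = 0 - j618.8 Ω
Step 3 — Parallel combination: 1/Z_total = 1/R + 1/L + 1/C; Z_total = 11.83 + j0.9288 Ω = 11.86∠4.5° Ω.
Step 4 — Source phasor: V = 34.1∠-30.4° V = 29.41 - j17.26 V.
Step 5 — Ohm's law: I = V / Z_total = (29.41 - j17.26) / (11.83 + j0.9288) = 2.358 - j1.644 A.
Step 6 — Convert to polar: |I| = 2.874 A, ∠I = -34.9°.

I = 2.874∠-34.9° A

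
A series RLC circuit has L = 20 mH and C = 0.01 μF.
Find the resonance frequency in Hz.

Step 1 — Resonance condition Im(Z)=0 gives ω₀ = 1/√(LC).
Step 2 — ω₀ = 1/√(0.02·1e-08) = 7.071e+04 rad/s.
Step 3 — f₀ = ω₀/(2π) = 1.125e+04 Hz.

f₀ = 1.125e+04 Hz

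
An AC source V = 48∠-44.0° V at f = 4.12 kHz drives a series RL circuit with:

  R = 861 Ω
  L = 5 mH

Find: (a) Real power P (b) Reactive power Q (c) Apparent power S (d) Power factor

Step 1 — Angular frequency: ω = 2π·f = 2π·4120 = 2.589e+04 rad/s.
Step 2 — Component impedances:
  R: Z = R = 861 Ω
  L: Z = jωL = j·2.589e+04·0.005 = 0 + j129.4 Ω
Step 3 — Series combination: Z_total = R + L = 861 + j129.4 Ω = 870.7∠8.5° Ω.
Step 4 — Source phasor: V = 48∠-44.0° V = 34.53 - j33.34 V.
Step 5 — Current: I = V / Z = 0.03352 - j0.04377 A = 0.05513∠-52.5° A.
Step 6 — Complex power: S = V·I* = 2.617 + j0.3934 VA.
Step 7 — Real power: P = Re(S) = 2.617 W.
Step 8 — Reactive power: Q = Im(S) = 0.3934 VAR.
Step 9 — Apparent power: |S| = 2.646 VA.
Step 10 — Power factor: PF = P/|S| = 0.9889 (lagging).

(a) P = 2.617 W  (b) Q = 0.3934 VAR  (c) S = 2.646 VA  (d) PF = 0.9889 (lagging)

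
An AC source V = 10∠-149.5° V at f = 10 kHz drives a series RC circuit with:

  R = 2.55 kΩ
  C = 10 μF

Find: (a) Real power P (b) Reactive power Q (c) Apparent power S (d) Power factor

Step 1 — Angular frequency: ω = 2π·f = 2π·1e+04 = 6.283e+04 rad/s.
Step 2 — Component impedances:
  R: Z = R = 2550 Ω
  C: Z = 1/(jωC) = -j/(ω·C) = 0 - j1.592 Ω
Step 3 — Series combination: Z_total = R + C = 2550 - j1.592 Ω = 2550∠-0.0° Ω.
Step 4 — Source phasor: V = 10∠-149.5° V = -8.616 - j5.075 V.
Step 5 — Current: I = V / Z = -0.003378 - j0.001992 A = 0.003922∠-149.5° A.
Step 6 — Complex power: S = V·I* = 0.03922 - j2.448e-05 VA.
Step 7 — Real power: P = Re(S) = 0.03922 W.
Step 8 — Reactive power: Q = Im(S) = -2.448e-05 VAR.
Step 9 — Apparent power: |S| = 0.03922 VA.
Step 10 — Power factor: PF = P/|S| = 1 (leading).

(a) P = 0.03922 W  (b) Q = -2.448e-05 VAR  (c) S = 0.03922 VA  (d) PF = 1 (leading)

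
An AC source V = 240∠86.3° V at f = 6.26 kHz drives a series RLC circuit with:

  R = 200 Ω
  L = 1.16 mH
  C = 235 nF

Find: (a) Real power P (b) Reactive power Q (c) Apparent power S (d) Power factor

Step 1 — Angular frequency: ω = 2π·f = 2π·6260 = 3.933e+04 rad/s.
Step 2 — Component impedances:
  R: Z = R = 200 Ω
  L: Z = jωL = j·3.933e+04·0.00116 = 0 + j45.63 Ω
  C: Z = 1/(jωC) = -j/(ω·C) = 0 - j108.2 Ω
Step 3 — Series combination: Z_total = R + L + C = 200 - j62.56 Ω = 209.6∠-17.4° Ω.
Step 4 — Source phasor: V = 240∠86.3° V = 15.49 + j239.5 V.
Step 5 — Current: I = V / Z = -0.2707 + j1.113 A = 1.145∠103.7° A.
Step 6 — Complex power: S = V·I* = 262.3 - j82.06 VA.
Step 7 — Real power: P = Re(S) = 262.3 W.
Step 8 — Reactive power: Q = Im(S) = -82.06 VAR.
Step 9 — Apparent power: |S| = 274.9 VA.
Step 10 — Power factor: PF = P/|S| = 0.9544 (leading).

(a) P = 262.3 W  (b) Q = -82.06 VAR  (c) S = 274.9 VA  (d) PF = 0.9544 (leading)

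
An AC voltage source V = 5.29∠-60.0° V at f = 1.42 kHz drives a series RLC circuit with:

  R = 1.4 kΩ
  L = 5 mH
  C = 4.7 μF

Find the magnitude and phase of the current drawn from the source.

Step 1 — Angular frequency: ω = 2π·f = 2π·1420 = 8922 rad/s.
Step 2 — Component impedances:
  R: Z = R = 1400 Ω
  L: Z = jωL = j·8922·0.005 = 0 + j44.61 Ω
  C: Z = 1/(jωC) = -j/(ω·C) = 0 - j23.85 Ω
Step 3 — Series combination: Z_total = R + L + C = 1400 + j20.76 Ω = 1400∠0.8° Ω.
Step 4 — Source phasor: V = 5.29∠-60.0° V = 2.645 - j4.581 V.
Step 5 — Ohm's law: I = V / Z_total = (2.645 - j4.581) / (1400 + j20.76) = 0.00184 - j0.0033 A.
Step 6 — Convert to polar: |I| = 0.003778 A, ∠I = -60.8°.

I = 0.003778∠-60.8° A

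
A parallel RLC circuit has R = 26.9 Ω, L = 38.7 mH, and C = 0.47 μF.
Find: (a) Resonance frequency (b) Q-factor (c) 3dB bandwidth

Step 1 — Resonance: ω₀ = 1/√(LC) = 1/√(0.0387·4.7e-07) = 7415 rad/s.
Step 2 — f₀ = ω₀/(2π) = 1180 Hz.
Step 3 — Parallel Q: Q = R/(ω₀L) = 26.9/(7415·0.0387) = 0.09374.
Step 4 — Bandwidth: Δω = ω₀/Q = 7.91e+04 rad/s; BW = Δω/(2π) = 1.259e+04 Hz.

(a) f₀ = 1180 Hz  (b) Q = 0.09374  (c) BW = 1.259e+04 Hz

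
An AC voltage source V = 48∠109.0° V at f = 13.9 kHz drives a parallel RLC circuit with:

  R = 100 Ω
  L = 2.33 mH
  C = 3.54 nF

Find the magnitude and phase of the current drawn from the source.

Step 1 — Angular frequency: ω = 2π·f = 2π·1.39e+04 = 8.734e+04 rad/s.
Step 2 — Component impedances:
  R: Z = R = 100 Ω
  L: Z = jωL = j·8.734e+04·0.00233 = 0 + j203.5 Ω
  C: Z = 1/(jωC) = -j/(ω·C) = 0 - j3234 Ω
Step 3 — Parallel combination: 1/Z_total = 1/R + 1/L + 1/C; Z_total = 82.5 + j37.99 Ω = 90.83∠24.7° Ω.
Step 4 — Source phasor: V = 48∠109.0° V = -15.63 + j45.38 V.
Step 5 — Ohm's law: I = V / Z_total = (-15.63 + j45.38) / (82.5 + j37.99) = 0.05272 + j0.5258 A.
Step 6 — Convert to polar: |I| = 0.5284 A, ∠I = 84.3°.

I = 0.5284∠84.3° A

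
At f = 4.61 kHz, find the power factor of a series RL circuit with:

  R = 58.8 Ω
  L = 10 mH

Step 1 — Angular frequency: ω = 2π·f = 2π·4610 = 2.897e+04 rad/s.
Step 2 — Component impedances:
  R: Z = R = 58.8 Ω
  L: Z = jωL = j·2.897e+04·0.01 = 0 + j289.7 Ω
Step 3 — Series combination: Z_total = R + L = 58.8 + j289.7 Ω = 295.6∠78.5° Ω.
Step 4 — Power factor: PF = cos(φ) = Re(Z)/|Z| = 58.8/295.6 = 0.1989.
Step 5 — Type: Im(Z) = 289.7 ⇒ lagging (phase φ = 78.5°).

PF = 0.1989 (lagging, φ = 78.5°)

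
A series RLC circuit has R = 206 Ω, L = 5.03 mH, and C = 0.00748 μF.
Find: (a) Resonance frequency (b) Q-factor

Step 1 — Resonance condition Im(Z)=0 gives ω₀ = 1/√(LC).
Step 2 — ω₀ = 1/√(0.00503·7.48e-09) = 1.63e+05 rad/s.
Step 3 — f₀ = ω₀/(2π) = 2.595e+04 Hz.
Step 4 — Series Q: Q = ω₀L/R = 1.63e+05·0.00503/206 = 3.981.

(a) f₀ = 2.595e+04 Hz  (b) Q = 3.981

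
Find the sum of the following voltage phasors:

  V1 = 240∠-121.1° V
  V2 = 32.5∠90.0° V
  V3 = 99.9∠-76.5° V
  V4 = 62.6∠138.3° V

Step 1 — Convert each phasor to rectangular form:
  V1 = 240·(cos(-121.1°) + j·sin(-121.1°)) = -124 - j205.5 V
  V2 = 32.5·(cos(90.0°) + j·sin(90.0°)) = 0 + j32.5 V
  V3 = 99.9·(cos(-76.5°) + j·sin(-76.5°)) = 23.32 - j97.14 V
  V4 = 62.6·(cos(138.3°) + j·sin(138.3°)) = -46.74 + j41.64 V
Step 2 — Sum components: V_total = -147.4 - j228.5 V.
Step 3 — Convert to polar: |V_total| = 271.9 V, ∠V_total = -122.8°.

V_total = 271.9∠-122.8° V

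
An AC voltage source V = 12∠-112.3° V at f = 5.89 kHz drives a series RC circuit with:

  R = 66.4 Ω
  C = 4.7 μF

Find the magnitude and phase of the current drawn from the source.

Step 1 — Angular frequency: ω = 2π·f = 2π·5890 = 3.701e+04 rad/s.
Step 2 — Component impedances:
  R: Z = R = 66.4 Ω
  C: Z = 1/(jωC) = -j/(ω·C) = 0 - j5.749 Ω
Step 3 — Series combination: Z_total = R + C = 66.4 - j5.749 Ω = 66.65∠-4.9° Ω.
Step 4 — Source phasor: V = 12∠-112.3° V = -4.553 - j11.1 V.
Step 5 — Ohm's law: I = V / Z_total = (-4.553 - j11.1) / (66.4 - j5.749) = -0.0537 - j0.1719 A.
Step 6 — Convert to polar: |I| = 0.18 A, ∠I = -107.4°.

I = 0.18∠-107.4° A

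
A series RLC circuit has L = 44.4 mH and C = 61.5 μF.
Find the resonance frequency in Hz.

Step 1 — Resonance condition Im(Z)=0 gives ω₀ = 1/√(LC).
Step 2 — ω₀ = 1/√(0.0444·6.15e-05) = 605.2 rad/s.
Step 3 — f₀ = ω₀/(2π) = 96.31 Hz.

f₀ = 96.31 Hz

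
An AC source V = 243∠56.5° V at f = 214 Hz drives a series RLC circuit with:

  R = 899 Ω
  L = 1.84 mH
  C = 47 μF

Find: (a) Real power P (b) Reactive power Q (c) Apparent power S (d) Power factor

Step 1 — Angular frequency: ω = 2π·f = 2π·214 = 1345 rad/s.
Step 2 — Component impedances:
  R: Z = R = 899 Ω
  L: Z = jωL = j·1345·0.00184 = 0 + j2.474 Ω
  C: Z = 1/(jωC) = -j/(ω·C) = 0 - j15.82 Ω
Step 3 — Series combination: Z_total = R + L + C = 899 - j13.35 Ω = 899.1∠-0.9° Ω.
Step 4 — Source phasor: V = 243∠56.5° V = 134.1 + j202.6 V.
Step 5 — Current: I = V / Z = 0.1458 + j0.2276 A = 0.2703∠57.4° A.
Step 6 — Complex power: S = V·I* = 65.67 - j0.9751 VA.
Step 7 — Real power: P = Re(S) = 65.67 W.
Step 8 — Reactive power: Q = Im(S) = -0.9751 VAR.
Step 9 — Apparent power: |S| = 65.68 VA.
Step 10 — Power factor: PF = P/|S| = 0.9999 (leading).

(a) P = 65.67 W  (b) Q = -0.9751 VAR  (c) S = 65.68 VA  (d) PF = 0.9999 (leading)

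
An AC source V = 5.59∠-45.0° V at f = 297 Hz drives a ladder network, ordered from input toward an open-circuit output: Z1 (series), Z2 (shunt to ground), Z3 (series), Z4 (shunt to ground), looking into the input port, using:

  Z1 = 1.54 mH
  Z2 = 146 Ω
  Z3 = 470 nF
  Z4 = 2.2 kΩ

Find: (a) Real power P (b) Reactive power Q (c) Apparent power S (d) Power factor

Step 1 — Angular frequency: ω = 2π·f = 2π·297 = 1866 rad/s.
Step 2 — Component impedances:
  Z1: Z = jωL = j·1866·0.00154 = 0 + j2.874 Ω
  Z2: Z = R = 146 Ω
  Z3: Z = 1/(jωC) = -j/(ω·C) = 0 - j1140 Ω
  Z4: Z = R = 2200 Ω
Step 3 — Ladder network (open output): work backward from the far end, alternating series and parallel combinations. Z_in = 138.6 - j0.6983 Ω = 138.7∠-0.3° Ω.
Step 4 — Source phasor: V = 5.59∠-45.0° V = 3.953 - j3.953 V.
Step 5 — Current: I = V / Z = 0.02865 - j0.02836 A = 0.04032∠-44.7° A.
Step 6 — Complex power: S = V·I* = 0.2254 - j0.001135 VA.
Step 7 — Real power: P = Re(S) = 0.2254 W.
Step 8 — Reactive power: Q = Im(S) = -0.001135 VAR.
Step 9 — Apparent power: |S| = 0.2254 VA.
Step 10 — Power factor: PF = P/|S| = 1 (leading).

(a) P = 0.2254 W  (b) Q = -0.001135 VAR  (c) S = 0.2254 VA  (d) PF = 1 (leading)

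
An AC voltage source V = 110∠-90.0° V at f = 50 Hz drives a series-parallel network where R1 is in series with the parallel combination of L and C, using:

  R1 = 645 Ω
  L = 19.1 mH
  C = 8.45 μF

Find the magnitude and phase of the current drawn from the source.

Step 1 — Angular frequency: ω = 2π·f = 2π·50 = 314.2 rad/s.
Step 2 — Component impedances:
  R1: Z = R = 645 Ω
  L: Z = jωL = j·314.2·0.0191 = 0 + j6 Ω
  C: Z = 1/(jωC) = -j/(ω·C) = 0 - j376.7 Ω
Step 3 — Parallel branch: L || C = 1/(1/L + 1/C) = 0 + j6.098 Ω.
Step 4 — Series with R1: Z_total = R1 + (L || C) = 645 + j6.098 Ω = 645∠0.5° Ω.
Step 5 — Source phasor: V = 110∠-90.0° V = 0 - j110 V.
Step 6 — Ohm's law: I = V / Z_total = (0 - j110) / (645 + j6.098) = -0.001612 - j0.1705 A.
Step 7 — Convert to polar: |I| = 0.1705 A, ∠I = -90.5°.

I = 0.1705∠-90.5° A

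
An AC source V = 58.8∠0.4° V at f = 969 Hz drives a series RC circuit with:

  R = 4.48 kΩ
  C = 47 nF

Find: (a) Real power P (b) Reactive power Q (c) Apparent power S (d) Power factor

Step 1 — Angular frequency: ω = 2π·f = 2π·969 = 6088 rad/s.
Step 2 — Component impedances:
  R: Z = R = 4480 Ω
  C: Z = 1/(jωC) = -j/(ω·C) = 0 - j3495 Ω
Step 3 — Series combination: Z_total = R + C = 4480 - j3495 Ω = 5682∠-38.0° Ω.
Step 4 — Source phasor: V = 58.8∠0.4° V = 58.8 + j0.4105 V.
Step 5 — Current: I = V / Z = 0.008115 + j0.006422 A = 0.01035∠38.4° A.
Step 6 — Complex power: S = V·I* = 0.4798 - j0.3743 VA.
Step 7 — Real power: P = Re(S) = 0.4798 W.
Step 8 — Reactive power: Q = Im(S) = -0.3743 VAR.
Step 9 — Apparent power: |S| = 0.6085 VA.
Step 10 — Power factor: PF = P/|S| = 0.7885 (leading).

(a) P = 0.4798 W  (b) Q = -0.3743 VAR  (c) S = 0.6085 VA  (d) PF = 0.7885 (leading)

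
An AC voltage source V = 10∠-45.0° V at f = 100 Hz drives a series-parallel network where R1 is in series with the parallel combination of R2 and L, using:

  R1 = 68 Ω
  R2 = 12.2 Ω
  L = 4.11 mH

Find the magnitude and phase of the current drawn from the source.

Step 1 — Angular frequency: ω = 2π·f = 2π·100 = 628.3 rad/s.
Step 2 — Component impedances:
  R1: Z = R = 68 Ω
  R2: Z = R = 12.2 Ω
  L: Z = jωL = j·628.3·0.00411 = 0 + j2.582 Ω
Step 3 — Parallel branch: R2 || L = 1/(1/R2 + 1/L) = 0.5232 + j2.472 Ω.
Step 4 — Series with R1: Z_total = R1 + (R2 || L) = 68.52 + j2.472 Ω = 68.57∠2.1° Ω.
Step 5 — Source phasor: V = 10∠-45.0° V = 7.071 - j7.071 V.
Step 6 — Ohm's law: I = V / Z_total = (7.071 - j7.071) / (68.52 + j2.472) = 0.09934 - j0.1068 A.
Step 7 — Convert to polar: |I| = 0.1458 A, ∠I = -47.1°.

I = 0.1458∠-47.1° A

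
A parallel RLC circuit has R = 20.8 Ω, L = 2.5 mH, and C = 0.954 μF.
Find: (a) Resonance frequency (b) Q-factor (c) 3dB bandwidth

Step 1 — Resonance: ω₀ = 1/√(LC) = 1/√(0.0025·9.54e-07) = 2.048e+04 rad/s.
Step 2 — f₀ = ω₀/(2π) = 3259 Hz.
Step 3 — Parallel Q: Q = R/(ω₀L) = 20.8/(2.048e+04·0.0025) = 0.4063.
Step 4 — Bandwidth: Δω = ω₀/Q = 5.04e+04 rad/s; BW = Δω/(2π) = 8021 Hz.

(a) f₀ = 3259 Hz  (b) Q = 0.4063  (c) BW = 8021 Hz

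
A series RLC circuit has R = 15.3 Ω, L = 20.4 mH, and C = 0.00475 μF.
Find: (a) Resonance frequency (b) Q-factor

Step 1 — Resonance condition Im(Z)=0 gives ω₀ = 1/√(LC).
Step 2 — ω₀ = 1/√(0.0204·4.75e-09) = 1.016e+05 rad/s.
Step 3 — f₀ = ω₀/(2π) = 1.617e+04 Hz.
Step 4 — Series Q: Q = ω₀L/R = 1.016e+05·0.0204/15.3 = 135.4.

(a) f₀ = 1.617e+04 Hz  (b) Q = 135.4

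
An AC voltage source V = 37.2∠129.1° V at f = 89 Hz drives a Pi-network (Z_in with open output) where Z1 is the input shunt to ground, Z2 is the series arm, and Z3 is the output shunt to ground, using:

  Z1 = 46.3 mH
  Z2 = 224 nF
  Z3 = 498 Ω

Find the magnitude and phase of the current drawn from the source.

Step 1 — Angular frequency: ω = 2π·f = 2π·89 = 559.2 rad/s.
Step 2 — Component impedances:
  Z1: Z = jωL = j·559.2·0.0463 = 0 + j25.89 Ω
  Z2: Z = 1/(jωC) = -j/(ω·C) = 0 - j7983 Ω
  Z3: Z = R = 498 Ω
Step 3 — With open output, the series arm Z2 and the output shunt Z3 appear in series to ground: Z2 + Z3 = 498 - j7983 Ω.
Step 4 — Parallel with input shunt Z1: Z_in = Z1 || (Z2 + Z3) = 0.005252 + j25.98 Ω = 25.98∠90.0° Ω.
Step 5 — Source phasor: V = 37.2∠129.1° V = -23.46 + j28.87 V.
Step 6 — Ohm's law: I = V / Z_total = (-23.46 + j28.87) / (0.005252 + j25.98) = 1.111 + j0.9034 A.
Step 7 — Convert to polar: |I| = 1.432 A, ∠I = 39.1°.

I = 1.432∠39.1° A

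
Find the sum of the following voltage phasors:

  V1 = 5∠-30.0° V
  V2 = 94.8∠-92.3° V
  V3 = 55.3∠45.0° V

Step 1 — Convert each phasor to rectangular form:
  V1 = 5·(cos(-30.0°) + j·sin(-30.0°)) = 4.33 - j2.5 V
  V2 = 94.8·(cos(-92.3°) + j·sin(-92.3°)) = -3.804 - j94.72 V
  V3 = 55.3·(cos(45.0°) + j·sin(45.0°)) = 39.1 + j39.1 V
Step 2 — Sum components: V_total = 39.63 - j58.12 V.
Step 3 — Convert to polar: |V_total| = 70.35 V, ∠V_total = -55.7°.

V_total = 70.35∠-55.7° V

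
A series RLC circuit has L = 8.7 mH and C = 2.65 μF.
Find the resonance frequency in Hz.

Step 1 — Resonance condition Im(Z)=0 gives ω₀ = 1/√(LC).
Step 2 — ω₀ = 1/√(0.0087·2.65e-06) = 6586 rad/s.
Step 3 — f₀ = ω₀/(2π) = 1048 Hz.

f₀ = 1048 Hz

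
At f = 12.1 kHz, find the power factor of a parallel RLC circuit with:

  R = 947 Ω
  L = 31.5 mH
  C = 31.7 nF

Step 1 — Angular frequency: ω = 2π·f = 2π·1.21e+04 = 7.603e+04 rad/s.
Step 2 — Component impedances:
  R: Z = R = 947 Ω
  L: Z = jωL = j·7.603e+04·0.0315 = 0 + j2395 Ω
  C: Z = 1/(jωC) = -j/(ω·C) = 0 - j414.9 Ω
Step 3 — Parallel combination: 1/Z_total = 1/R + 1/L + 1/C; Z_total = 207.7 - j391.8 Ω = 443.5∠-62.1° Ω.
Step 4 — Power factor: PF = cos(φ) = Re(Z)/|Z| = 207.7/443.5 = 0.4683.
Step 5 — Type: Im(Z) = -391.8 ⇒ leading (phase φ = -62.1°).

PF = 0.4683 (leading, φ = -62.1°)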